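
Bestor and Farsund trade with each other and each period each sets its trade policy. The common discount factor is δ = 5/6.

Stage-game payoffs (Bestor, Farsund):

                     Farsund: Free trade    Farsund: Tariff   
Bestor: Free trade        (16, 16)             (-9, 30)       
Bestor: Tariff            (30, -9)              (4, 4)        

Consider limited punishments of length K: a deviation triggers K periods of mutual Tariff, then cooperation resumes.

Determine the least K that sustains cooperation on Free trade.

2

Need Σ_{k=1}^{K} δ^k ≥ (30−16)/(16−4) = 1.1667 at δ = 5/6.
At K = 1 the sum is 0.8333 < 1.1667; at K = 2 it is 1.5278 ≥ 1.1667.
So the minimum punishment length is K = 2.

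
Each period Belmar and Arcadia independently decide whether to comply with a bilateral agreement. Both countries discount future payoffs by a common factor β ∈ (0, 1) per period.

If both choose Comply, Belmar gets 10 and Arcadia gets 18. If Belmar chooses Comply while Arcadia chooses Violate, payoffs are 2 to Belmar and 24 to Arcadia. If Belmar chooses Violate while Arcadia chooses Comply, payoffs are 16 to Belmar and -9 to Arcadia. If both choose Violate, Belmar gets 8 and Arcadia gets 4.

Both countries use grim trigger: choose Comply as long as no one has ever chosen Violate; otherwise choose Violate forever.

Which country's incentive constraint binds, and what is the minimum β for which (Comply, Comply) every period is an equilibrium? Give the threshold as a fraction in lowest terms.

Belmar: cooperation gives 10 each period; deviation gives 16 once then 8 forever.
  10/(1−β) ≥ 16 + 8β/(1−β) ⇒ β ≥ 6/8 = 3/4.
Arcadia: cooperation gives 18 each period; deviation gives 24 once then 4 forever.
  β ≥ 6/20 = 3/10.
Both must hold, so the binding constraint is Belmar's: β ≥ 3/4.

Belmar; β ≥ 3/4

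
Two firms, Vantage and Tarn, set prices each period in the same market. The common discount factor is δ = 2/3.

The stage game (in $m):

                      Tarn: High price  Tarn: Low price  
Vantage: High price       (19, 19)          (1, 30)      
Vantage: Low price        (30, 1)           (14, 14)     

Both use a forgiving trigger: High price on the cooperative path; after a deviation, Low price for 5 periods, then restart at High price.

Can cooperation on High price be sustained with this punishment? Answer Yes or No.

A one-shot deviation gives 30 now, then 14 for 5 periods, then back to 19.
Gain from deviating: (30−19) today; loss: (19−14) in each of the next 5 periods.
No-deviation condition: (19−14)(δ+…+δ^5) ≥ 30−19, i.e. δ+…+δ^5 ≥ 11/5.
At δ = 2/3: δ+…+δ^5 = 1.7366 < 2.2000.
So cooperation is not sustainable.

No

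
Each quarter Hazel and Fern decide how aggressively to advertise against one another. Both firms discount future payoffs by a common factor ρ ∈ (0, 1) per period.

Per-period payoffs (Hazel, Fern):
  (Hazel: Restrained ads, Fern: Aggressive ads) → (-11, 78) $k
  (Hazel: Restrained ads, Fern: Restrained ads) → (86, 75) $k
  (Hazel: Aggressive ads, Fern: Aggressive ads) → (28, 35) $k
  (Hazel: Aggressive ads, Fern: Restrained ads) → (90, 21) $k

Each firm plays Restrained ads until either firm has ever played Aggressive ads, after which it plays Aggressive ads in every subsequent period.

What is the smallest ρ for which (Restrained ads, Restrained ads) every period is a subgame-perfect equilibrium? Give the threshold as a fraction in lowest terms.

3/43

Hazel: cooperation gives 86 each period; deviation gives 90 once then 28 forever.
  86/(1−ρ) ≥ 90 + 28ρ/(1−ρ) ⇒ ρ ≥ 4/62 = 2/31.
Fern: cooperation gives 75 each period; deviation gives 78 once then 35 forever.
  ρ ≥ 3/43.
Both must hold, so the binding constraint is Fern's: ρ ≥ 3/43.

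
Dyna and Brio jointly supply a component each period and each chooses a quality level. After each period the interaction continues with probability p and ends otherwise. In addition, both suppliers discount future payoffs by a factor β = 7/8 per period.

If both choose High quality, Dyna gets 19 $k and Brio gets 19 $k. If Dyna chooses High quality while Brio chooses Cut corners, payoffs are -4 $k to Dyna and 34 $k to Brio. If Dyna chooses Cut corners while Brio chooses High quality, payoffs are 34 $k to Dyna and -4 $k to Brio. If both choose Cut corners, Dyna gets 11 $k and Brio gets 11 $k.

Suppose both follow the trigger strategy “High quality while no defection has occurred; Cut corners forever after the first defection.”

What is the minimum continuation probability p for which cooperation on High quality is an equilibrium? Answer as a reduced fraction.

120/161

With continuation probability p and discount β, the effective per-period discount factor is βp.
Grim-trigger IC: βp ≥ (34−19)/(34−11) = 15/23.
So p ≥ (15/23)/(7/8) = 120/161.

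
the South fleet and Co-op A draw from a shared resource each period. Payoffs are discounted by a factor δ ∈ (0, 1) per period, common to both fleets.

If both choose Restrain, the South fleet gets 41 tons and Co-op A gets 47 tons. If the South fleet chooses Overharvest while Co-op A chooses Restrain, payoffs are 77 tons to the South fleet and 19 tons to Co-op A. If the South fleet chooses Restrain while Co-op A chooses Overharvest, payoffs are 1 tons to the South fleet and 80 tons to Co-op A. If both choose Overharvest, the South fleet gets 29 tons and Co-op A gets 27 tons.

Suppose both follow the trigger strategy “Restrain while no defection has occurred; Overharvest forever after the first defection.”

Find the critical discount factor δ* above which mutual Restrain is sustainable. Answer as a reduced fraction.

3/4

the South fleet's threshold: (77−41)/(77−29) = 3/4.
Co-op A's threshold: (80−47)/(80−27) = 33/53.
3/4 > 33/53, so the South fleet binds and δ* = 3/4.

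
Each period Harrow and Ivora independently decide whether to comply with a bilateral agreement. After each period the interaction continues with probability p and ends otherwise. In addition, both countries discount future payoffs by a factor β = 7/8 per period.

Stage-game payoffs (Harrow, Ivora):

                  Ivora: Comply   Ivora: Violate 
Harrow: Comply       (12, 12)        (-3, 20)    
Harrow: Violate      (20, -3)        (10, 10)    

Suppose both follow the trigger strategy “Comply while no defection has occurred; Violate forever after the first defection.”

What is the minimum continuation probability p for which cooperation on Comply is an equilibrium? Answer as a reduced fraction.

32/35

Expected continuation weight on next period's payoff is β·p = 7/8·p, which plays the role of the discount factor.
Cooperation requires 7/8·p ≥ (20−12)/(20−10) = 4/5, hence p ≥ 32/35.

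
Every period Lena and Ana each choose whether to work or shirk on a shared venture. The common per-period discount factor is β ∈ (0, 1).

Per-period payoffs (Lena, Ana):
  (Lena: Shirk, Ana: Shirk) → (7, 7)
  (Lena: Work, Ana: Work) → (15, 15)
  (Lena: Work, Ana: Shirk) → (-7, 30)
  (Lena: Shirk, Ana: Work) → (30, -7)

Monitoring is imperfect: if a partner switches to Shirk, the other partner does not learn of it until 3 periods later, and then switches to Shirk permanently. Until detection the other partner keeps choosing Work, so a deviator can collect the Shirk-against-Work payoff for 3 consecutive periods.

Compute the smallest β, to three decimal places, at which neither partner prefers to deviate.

The best deviation is to choose Shirk for all 3 undetected periods, earning 30 each, then 7 forever once detected.
Deviation value: 30(1−β^3)/(1−β) + 7β^3/(1−β); cooperation value: 15/(1−β).
IC: 15 ≥ 30(1−β^3) + 7β^3 = 30 − 23β^3.
So β^3 ≥ 15/23, giving β ≥ (15/23)^(1/3) ≈ 0.867.

0.867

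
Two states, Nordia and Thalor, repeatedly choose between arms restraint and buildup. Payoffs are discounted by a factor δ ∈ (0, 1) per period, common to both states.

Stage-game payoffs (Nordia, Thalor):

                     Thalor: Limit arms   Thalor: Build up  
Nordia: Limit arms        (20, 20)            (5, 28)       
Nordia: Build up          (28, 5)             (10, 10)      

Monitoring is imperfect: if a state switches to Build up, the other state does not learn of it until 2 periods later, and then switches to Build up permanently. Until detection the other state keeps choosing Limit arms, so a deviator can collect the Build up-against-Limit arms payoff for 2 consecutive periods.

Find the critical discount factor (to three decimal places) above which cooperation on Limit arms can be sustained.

0.667

The best deviation is to choose Build up for all 2 undetected periods, earning 28 each, then 10 forever once detected.
Deviation value: 28(1−δ^2)/(1−δ) + 10δ^2/(1−δ); cooperation value: 20/(1−δ).
IC: 20 ≥ 28(1−δ^2) + 10δ^2 = 28 − 18δ^2.
So δ^2 ≥ 8/18 = 4/9, giving δ ≥ (4/9)^(1/2) ≈ 0.667.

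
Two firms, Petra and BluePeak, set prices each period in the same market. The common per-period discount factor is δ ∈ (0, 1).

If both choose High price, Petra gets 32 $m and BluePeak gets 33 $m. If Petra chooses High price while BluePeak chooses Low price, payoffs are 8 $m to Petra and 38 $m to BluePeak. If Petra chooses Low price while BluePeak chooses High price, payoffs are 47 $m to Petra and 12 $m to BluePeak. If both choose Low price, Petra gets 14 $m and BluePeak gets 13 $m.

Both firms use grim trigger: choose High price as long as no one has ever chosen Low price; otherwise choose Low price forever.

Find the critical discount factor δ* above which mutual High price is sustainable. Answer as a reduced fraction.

5/11

Petra: cooperation gives 32 each period; deviation gives 47 once then 14 forever.
  32/(1−δ) ≥ 47 + 14δ/(1−δ) ⇒ δ ≥ 15/33 = 5/11.
BluePeak: cooperation gives 33 each period; deviation gives 38 once then 13 forever.
  δ ≥ 5/25 = 1/5.
Both must hold, so the binding constraint is Petra's: δ ≥ 5/11.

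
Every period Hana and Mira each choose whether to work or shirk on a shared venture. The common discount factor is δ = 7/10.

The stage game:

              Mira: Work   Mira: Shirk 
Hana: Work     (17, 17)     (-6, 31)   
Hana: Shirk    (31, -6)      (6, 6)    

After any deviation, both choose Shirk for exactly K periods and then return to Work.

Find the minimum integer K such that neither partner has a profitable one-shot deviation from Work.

3

No profitable deviation requires (17−6)(δ+…+δ^K) ≥ 31−17, i.e. δ+…+δ^K ≥ 14/11 ≈ 1.2727.
With δ = 7/10, the partial sums are K=1: 0.7000, K=2: 1.1900, K=3: 1.5330.
K = 3 is the first length at which the sum reaches 1.2727.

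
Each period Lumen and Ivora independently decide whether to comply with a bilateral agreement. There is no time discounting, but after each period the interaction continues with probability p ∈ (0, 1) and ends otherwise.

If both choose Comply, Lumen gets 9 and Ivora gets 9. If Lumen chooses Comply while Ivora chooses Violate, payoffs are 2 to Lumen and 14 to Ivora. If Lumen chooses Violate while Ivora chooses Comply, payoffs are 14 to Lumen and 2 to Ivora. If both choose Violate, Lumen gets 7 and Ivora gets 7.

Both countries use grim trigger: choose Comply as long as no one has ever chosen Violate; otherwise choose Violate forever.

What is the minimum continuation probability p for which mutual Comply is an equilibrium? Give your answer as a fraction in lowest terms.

With no time discounting, the continuation probability p plays the role of the discount factor.
Grim-trigger IC: 9/(1−p) ≥ 14 + 7p/(1−p) ⇒ p ≥ (14−9)/(14−7) = 5/7.

5/7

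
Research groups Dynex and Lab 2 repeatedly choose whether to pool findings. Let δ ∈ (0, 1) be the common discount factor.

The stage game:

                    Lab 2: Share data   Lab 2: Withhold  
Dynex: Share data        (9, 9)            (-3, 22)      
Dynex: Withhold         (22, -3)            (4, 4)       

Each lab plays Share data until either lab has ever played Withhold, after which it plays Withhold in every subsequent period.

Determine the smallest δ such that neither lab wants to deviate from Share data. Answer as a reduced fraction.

13/18

9/(1−δ) ≥ 22 + 4δ/(1−δ)
9 ≥ 22 − 18δ
δ ≥ 13/18.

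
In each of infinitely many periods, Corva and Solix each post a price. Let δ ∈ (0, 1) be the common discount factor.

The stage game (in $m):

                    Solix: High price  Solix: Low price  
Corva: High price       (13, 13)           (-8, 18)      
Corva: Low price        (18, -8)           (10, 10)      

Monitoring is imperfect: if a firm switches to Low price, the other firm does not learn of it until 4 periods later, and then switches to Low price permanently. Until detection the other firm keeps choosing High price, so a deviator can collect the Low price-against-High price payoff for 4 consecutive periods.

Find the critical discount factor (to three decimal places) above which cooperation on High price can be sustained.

Deviating for the 4 undetected periods gains 18−13 = 5 per period over cooperation, then loses 13−10 = 3 per period forever once punishment starts.
Gain: 5(1 + δ + … + δ^3); loss: 3·δ^4/(1−δ).
No profitable deviation ⇔ 5(1−δ^4) ≤ 3·δ^4, i.e. δ^4 ≥ 5/(5+3) = 5/8.
Hence δ ≥ (5/8)^(1/4) ≈ 0.889.

0.889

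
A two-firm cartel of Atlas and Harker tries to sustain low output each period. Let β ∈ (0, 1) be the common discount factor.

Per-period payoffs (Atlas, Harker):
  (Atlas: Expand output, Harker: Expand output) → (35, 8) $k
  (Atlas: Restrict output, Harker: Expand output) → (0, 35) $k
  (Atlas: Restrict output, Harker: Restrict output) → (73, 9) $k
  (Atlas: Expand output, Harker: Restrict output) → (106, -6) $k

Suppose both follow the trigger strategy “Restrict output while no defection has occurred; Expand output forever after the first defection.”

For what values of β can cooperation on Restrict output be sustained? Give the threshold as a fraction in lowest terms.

26/27

Atlas: cooperation gives 73 each period; deviation gives 106 once then 35 forever.
  73/(1−β) ≥ 106 + 35β/(1−β) ⇒ β ≥ 33/71.
Harker: cooperation gives 9 each period; deviation gives 35 once then 8 forever.
  β ≥ 26/27.
Both must hold, so the binding constraint is Harker's: β ≥ 26/27.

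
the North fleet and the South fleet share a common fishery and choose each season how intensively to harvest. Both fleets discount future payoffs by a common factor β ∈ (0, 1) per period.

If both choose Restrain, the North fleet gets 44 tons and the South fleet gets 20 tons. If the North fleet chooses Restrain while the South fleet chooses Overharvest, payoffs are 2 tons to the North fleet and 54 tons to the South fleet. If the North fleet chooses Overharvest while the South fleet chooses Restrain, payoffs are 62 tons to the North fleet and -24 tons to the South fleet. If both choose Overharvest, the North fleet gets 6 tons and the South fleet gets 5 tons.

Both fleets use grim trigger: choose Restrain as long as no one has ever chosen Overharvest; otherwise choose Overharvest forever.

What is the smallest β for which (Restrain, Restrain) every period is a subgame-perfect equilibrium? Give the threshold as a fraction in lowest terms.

For the North fleet: deviation gain 62−44 = 18, per-period punishment loss 44−6 = 38. IC gives β ≥ 18/56 = 9/28.
For the South fleet: gain 34, loss 15 per period, so β ≥ 34/49.
The tighter constraint is the South fleet's, so cooperation needs β ≥ 34/49.

34/49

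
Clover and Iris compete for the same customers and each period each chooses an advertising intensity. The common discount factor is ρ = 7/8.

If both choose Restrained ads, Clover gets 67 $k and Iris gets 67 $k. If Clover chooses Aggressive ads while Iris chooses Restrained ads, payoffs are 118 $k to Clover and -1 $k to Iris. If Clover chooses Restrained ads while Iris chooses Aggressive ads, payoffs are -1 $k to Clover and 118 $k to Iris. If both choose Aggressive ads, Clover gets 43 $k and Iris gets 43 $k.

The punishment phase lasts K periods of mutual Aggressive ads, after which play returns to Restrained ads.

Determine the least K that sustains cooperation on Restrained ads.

IC: ρ(1−ρ^K)/(1−ρ) ≥ (118−67)/(67−43) = 17/8.
With ρ = 7/8: need 1 − ρ^K ≥ 17/8·(1−7/8)/(7/8), i.e. ρ^K ≤ 0.6964.
Since (7/8)^2 = 0.7656 and (7/8)^3 = 0.6699, the smallest such K is 3.

3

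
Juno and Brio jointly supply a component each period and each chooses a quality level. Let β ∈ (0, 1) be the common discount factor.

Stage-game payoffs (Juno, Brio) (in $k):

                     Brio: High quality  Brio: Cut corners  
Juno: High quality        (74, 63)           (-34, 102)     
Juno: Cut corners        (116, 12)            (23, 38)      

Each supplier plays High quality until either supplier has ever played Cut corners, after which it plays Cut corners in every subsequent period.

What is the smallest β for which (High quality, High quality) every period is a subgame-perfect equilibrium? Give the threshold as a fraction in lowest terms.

39/64

Juno: cooperation gives 74 each period; deviation gives 116 once then 23 forever.
  74/(1−β) ≥ 116 + 23β/(1−β) ⇒ β ≥ 42/93 = 14/31.
Brio: cooperation gives 63 each period; deviation gives 102 once then 38 forever.
  β ≥ 39/64.
Both must hold, so the binding constraint is Brio's: β ≥ 39/64.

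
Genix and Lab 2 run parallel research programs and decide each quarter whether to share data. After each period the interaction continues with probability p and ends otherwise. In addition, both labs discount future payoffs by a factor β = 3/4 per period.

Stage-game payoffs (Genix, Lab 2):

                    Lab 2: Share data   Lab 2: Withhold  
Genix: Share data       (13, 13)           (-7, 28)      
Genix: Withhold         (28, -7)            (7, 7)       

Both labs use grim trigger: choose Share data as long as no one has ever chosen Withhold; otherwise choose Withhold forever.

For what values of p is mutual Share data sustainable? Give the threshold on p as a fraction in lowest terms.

With continuation probability p and discount β, the effective per-period discount factor is βp.
Grim-trigger IC: βp ≥ (28−13)/(28−7) = 5/7.
So p ≥ (5/7)/(3/4) = 20/21.

20/21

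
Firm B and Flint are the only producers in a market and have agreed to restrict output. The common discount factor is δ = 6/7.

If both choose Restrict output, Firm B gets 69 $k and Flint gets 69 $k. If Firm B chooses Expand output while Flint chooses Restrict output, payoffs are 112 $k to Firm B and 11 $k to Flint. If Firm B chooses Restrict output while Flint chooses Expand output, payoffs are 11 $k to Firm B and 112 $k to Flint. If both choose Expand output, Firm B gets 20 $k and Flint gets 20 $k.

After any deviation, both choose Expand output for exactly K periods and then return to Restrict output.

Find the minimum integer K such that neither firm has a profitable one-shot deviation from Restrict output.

2

IC: δ(1−δ^K)/(1−δ) ≥ (112−69)/(69−20) = 43/49.
With δ = 6/7: need 1 − δ^K ≥ 43/49·(1−6/7)/(6/7), i.e. δ^K ≤ 0.8537.
Since (6/7)^1 = 0.8571 and (6/7)^2 = 0.7347, the smallest such K is 2.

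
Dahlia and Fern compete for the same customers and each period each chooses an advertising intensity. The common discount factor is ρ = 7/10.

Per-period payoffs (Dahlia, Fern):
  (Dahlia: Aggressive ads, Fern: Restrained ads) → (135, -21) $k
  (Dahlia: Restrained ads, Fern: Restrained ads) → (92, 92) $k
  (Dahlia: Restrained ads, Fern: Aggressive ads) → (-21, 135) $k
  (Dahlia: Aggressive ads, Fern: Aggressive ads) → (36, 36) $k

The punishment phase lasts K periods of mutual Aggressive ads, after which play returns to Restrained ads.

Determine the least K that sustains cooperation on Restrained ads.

No profitable deviation requires (92−36)(ρ+…+ρ^K) ≥ 135−92, i.e. ρ+…+ρ^K ≥ 43/56 ≈ 0.7679.
With ρ = 7/10, the partial sums are K=1: 0.7000, K=2: 1.1900.
K = 2 is the first length at which the sum reaches 0.7679.

2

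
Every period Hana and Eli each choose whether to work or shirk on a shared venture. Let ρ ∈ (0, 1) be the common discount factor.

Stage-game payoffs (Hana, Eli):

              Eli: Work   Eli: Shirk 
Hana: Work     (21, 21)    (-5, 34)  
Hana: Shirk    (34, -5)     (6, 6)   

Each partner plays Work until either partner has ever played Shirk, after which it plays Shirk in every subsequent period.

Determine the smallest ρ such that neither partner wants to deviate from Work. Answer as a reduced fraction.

13/28

One-period gain from deviating is 34 − 21 = 13. The loss is 21 − 6 = 15 in every subsequent period, with present value 15·ρ/(1−ρ).
Deviation is unprofitable when 15·ρ/(1−ρ) ≥ 13, i.e. ρ/(1−ρ) ≥ 13/15.
Equivalently ρ ≥ 13/(13+15) = 13/28.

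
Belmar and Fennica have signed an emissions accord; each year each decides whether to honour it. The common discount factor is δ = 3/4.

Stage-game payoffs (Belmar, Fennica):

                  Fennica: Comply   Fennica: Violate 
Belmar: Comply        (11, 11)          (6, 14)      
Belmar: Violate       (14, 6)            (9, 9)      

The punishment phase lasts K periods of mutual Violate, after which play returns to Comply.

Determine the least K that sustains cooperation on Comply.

3

Need Σ_{k=1}^{K} δ^k ≥ (14−11)/(11−9) = 1.5000 at δ = 3/4.
At K = 2 the sum is 1.3125 < 1.5000; at K = 3 it is 1.7344 ≥ 1.5000.
So the minimum punishment length is K = 3.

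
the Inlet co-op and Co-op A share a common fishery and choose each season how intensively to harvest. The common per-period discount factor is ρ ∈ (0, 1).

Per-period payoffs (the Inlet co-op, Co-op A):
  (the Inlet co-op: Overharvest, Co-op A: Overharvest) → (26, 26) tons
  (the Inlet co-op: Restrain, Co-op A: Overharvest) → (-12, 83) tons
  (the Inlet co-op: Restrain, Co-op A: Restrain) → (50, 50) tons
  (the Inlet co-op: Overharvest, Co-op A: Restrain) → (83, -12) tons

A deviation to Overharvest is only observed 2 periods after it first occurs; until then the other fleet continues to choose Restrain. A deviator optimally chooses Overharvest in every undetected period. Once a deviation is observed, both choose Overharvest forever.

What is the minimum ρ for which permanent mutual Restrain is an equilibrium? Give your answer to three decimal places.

The best deviation is to choose Overharvest for all 2 undetected periods, earning 83 each, then 26 forever once detected.
Deviation value: 83(1−ρ^2)/(1−ρ) + 26ρ^2/(1−ρ); cooperation value: 50/(1−ρ).
IC: 50 ≥ 83(1−ρ^2) + 26ρ^2 = 83 − 57ρ^2.
So ρ^2 ≥ 33/57 = 11/19, giving ρ ≥ (11/19)^(1/2) ≈ 0.761.

0.761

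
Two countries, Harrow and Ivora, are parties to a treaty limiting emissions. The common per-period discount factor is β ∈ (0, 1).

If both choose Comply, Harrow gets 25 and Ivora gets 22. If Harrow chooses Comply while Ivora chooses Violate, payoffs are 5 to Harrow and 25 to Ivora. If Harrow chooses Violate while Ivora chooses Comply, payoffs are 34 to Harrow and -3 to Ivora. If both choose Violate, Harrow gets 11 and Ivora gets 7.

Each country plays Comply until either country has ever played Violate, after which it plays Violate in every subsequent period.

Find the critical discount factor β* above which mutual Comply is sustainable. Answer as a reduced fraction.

9/23

For Harrow: deviation gain 34−25 = 9, per-period punishment loss 25−11 = 14. IC gives β ≥ 9/23.
For Ivora: gain 3, loss 15 per period, so β ≥ 3/18 = 1/6.
The tighter constraint is Harrow's, so cooperation needs β ≥ 9/23.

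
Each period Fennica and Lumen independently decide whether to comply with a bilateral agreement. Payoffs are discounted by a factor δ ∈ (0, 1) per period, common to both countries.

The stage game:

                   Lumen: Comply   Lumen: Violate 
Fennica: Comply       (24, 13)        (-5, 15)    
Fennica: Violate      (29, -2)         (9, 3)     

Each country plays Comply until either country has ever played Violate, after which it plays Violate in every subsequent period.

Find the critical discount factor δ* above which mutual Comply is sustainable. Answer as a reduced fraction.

Fennica: cooperation gives 24 each period; deviation gives 29 once then 9 forever.
  24/(1−δ) ≥ 29 + 9δ/(1−δ) ⇒ δ ≥ 5/20 = 1/4.
Lumen: cooperation gives 13 each period; deviation gives 15 once then 3 forever.
  δ ≥ 2/12 = 1/6.
Both must hold, so the binding constraint is Fennica's: δ ≥ 1/4.

1/4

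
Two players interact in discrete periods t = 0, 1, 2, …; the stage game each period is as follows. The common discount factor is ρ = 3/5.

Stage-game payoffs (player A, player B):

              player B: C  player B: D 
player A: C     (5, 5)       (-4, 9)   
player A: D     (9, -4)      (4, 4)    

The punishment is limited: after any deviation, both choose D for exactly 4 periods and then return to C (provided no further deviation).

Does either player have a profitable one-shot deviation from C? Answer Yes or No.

Yes

Comparing payoff streams over the 5 periods until play realigns: cooperate → 5(1+ρ+…+ρ^4); deviate → 9 + 4(ρ+…+ρ^4).
Cooperation is sustained iff (5−4)(ρ+…+ρ^4) ≥ 9−5.
ρ+…+ρ^4 = 3/5·(1−(3/5)^4)/(1−3/5) = 1.3056, and (9−5)/(5−4) = 4.0000.
1.3056 < 4.0000, so cooperation is not sustainable.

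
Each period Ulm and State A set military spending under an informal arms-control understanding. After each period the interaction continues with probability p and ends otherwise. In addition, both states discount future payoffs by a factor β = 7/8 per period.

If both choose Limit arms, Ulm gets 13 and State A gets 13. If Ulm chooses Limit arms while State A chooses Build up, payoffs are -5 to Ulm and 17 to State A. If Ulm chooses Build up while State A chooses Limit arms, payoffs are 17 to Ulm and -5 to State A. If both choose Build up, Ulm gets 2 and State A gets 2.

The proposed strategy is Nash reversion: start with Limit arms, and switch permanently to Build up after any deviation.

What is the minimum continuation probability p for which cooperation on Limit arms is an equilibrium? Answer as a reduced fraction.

32/105

Expected continuation weight on next period's payoff is β·p = 7/8·p, which plays the role of the discount factor.
Cooperation requires 7/8·p ≥ (17−13)/(17−2) = 4/15, hence p ≥ 32/105.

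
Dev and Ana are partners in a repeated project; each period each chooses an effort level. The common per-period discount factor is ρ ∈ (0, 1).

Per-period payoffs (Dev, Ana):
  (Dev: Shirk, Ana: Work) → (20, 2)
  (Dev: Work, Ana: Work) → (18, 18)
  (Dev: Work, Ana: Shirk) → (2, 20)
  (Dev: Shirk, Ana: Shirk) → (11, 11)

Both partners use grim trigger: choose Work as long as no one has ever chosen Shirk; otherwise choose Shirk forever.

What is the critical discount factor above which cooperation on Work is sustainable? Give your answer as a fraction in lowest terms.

18/(1−ρ) ≥ 20 + 11ρ/(1−ρ)
18 ≥ 20 − 9ρ
ρ ≥ 2/9.

2/9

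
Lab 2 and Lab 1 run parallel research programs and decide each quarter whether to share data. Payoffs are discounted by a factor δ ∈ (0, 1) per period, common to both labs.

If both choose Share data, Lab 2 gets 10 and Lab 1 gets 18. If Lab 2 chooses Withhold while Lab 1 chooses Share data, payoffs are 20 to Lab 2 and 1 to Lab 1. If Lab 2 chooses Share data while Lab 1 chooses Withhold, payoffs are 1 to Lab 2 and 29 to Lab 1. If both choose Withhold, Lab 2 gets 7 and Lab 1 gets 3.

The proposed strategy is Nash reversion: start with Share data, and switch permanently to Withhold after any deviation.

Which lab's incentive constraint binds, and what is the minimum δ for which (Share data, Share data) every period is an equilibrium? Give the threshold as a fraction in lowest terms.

Lab 2; δ ≥ 10/13

Lab 2's threshold: (20−10)/(20−7) = 10/13.
Lab 1's threshold: (29−18)/(29−3) = 11/26.
10/13 > 11/26, so Lab 2 binds and δ* = 10/13.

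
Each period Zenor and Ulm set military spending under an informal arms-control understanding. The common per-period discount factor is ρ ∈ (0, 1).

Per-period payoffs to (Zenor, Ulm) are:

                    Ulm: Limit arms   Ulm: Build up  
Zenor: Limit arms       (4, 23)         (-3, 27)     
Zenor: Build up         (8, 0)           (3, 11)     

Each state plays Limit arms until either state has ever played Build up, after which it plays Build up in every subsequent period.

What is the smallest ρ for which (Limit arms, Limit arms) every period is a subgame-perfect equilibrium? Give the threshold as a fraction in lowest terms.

For Zenor: deviation gain 8−4 = 4, per-period punishment loss 4−3 = 1. IC gives ρ ≥ 4/5.
For Ulm: gain 4, loss 12 per period, so ρ ≥ 4/16 = 1/4.
The tighter constraint is Zenor's, so cooperation needs ρ ≥ 4/5.

4/5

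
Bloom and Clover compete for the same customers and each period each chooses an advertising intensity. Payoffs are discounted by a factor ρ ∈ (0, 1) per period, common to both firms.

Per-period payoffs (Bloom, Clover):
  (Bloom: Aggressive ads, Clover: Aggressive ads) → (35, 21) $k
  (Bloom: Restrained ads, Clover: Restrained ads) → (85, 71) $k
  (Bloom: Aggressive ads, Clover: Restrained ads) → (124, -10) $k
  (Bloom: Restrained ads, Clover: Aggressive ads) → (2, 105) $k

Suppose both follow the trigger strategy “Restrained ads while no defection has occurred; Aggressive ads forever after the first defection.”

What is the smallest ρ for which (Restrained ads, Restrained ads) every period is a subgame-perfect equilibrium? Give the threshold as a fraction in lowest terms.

For Bloom: deviation gain 124−85 = 39, per-period punishment loss 85−35 = 50. IC gives ρ ≥ 39/89.
For Clover: gain 34, loss 50 per period, so ρ ≥ 34/84 = 17/42.
The tighter constraint is Bloom's, so cooperation needs ρ ≥ 39/89.

39/89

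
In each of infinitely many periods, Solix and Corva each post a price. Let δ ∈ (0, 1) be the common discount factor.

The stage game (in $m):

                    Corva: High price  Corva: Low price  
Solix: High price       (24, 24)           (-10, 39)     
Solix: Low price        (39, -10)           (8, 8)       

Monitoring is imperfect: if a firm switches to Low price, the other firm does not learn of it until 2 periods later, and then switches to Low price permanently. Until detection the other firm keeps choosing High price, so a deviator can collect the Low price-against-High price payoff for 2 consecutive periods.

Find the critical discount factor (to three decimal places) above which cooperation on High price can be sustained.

0.696

The best deviation is to choose Low price for all 2 undetected periods, earning 39 each, then 8 forever once detected.
Deviation value: 39(1−δ^2)/(1−δ) + 8δ^2/(1−δ); cooperation value: 24/(1−δ).
IC: 24 ≥ 39(1−δ^2) + 8δ^2 = 39 − 31δ^2.
So δ^2 ≥ 15/31, giving δ ≥ (15/31)^(1/2) ≈ 0.696.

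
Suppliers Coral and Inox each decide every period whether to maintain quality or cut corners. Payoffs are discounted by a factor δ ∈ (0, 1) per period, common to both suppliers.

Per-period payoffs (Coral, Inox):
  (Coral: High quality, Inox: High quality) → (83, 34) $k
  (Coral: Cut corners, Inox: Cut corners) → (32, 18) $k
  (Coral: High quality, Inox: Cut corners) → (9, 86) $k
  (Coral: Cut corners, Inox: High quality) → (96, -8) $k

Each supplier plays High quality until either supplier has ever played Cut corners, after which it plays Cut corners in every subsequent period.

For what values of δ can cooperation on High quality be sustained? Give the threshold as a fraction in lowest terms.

13/17

Coral: cooperation gives 83 each period; deviation gives 96 once then 32 forever.
  83/(1−δ) ≥ 96 + 32δ/(1−δ) ⇒ δ ≥ 13/64.
Inox: cooperation gives 34 each period; deviation gives 86 once then 18 forever.
  δ ≥ 52/68 = 13/17.
Both must hold, so the binding constraint is Inox's: δ ≥ 13/17.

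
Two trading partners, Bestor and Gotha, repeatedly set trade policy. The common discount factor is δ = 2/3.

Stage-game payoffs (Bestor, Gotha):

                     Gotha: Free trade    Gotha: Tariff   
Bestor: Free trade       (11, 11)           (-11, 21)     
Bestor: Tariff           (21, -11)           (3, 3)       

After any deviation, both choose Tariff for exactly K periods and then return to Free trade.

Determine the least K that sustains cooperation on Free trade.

3

IC: δ(1−δ^K)/(1−δ) ≥ (21−11)/(11−3) = 5/4.
With δ = 2/3: need 1 − δ^K ≥ 5/4·(1−2/3)/(2/3), i.e. δ^K ≤ 0.3750.
Since (2/3)^2 = 0.4444 and (2/3)^3 = 0.2963, the smallest such K is 3.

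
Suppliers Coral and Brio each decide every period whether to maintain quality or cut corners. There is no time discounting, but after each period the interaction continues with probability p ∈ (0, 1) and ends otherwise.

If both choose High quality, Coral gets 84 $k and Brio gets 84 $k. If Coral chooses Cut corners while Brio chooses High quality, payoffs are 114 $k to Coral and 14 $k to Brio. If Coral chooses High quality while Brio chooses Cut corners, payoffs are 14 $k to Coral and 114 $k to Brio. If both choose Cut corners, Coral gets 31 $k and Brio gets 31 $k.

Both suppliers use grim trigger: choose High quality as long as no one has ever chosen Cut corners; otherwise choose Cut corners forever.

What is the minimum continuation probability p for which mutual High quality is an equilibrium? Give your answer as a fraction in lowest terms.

With no time discounting, the continuation probability p plays the role of the discount factor.
Grim-trigger IC: 84/(1−p) ≥ 114 + 31p/(1−p) ⇒ p ≥ (114−84)/(114−31) = 30/83.

30/83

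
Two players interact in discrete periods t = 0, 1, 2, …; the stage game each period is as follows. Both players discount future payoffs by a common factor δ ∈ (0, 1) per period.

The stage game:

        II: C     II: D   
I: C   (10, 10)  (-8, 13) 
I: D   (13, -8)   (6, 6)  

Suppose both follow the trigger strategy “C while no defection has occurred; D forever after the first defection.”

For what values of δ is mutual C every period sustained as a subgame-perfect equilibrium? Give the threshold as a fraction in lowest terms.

3/7

10/(1−δ) ≥ 13 + 6δ/(1−δ)
10 ≥ 13 − 7δ
δ ≥ 3/7.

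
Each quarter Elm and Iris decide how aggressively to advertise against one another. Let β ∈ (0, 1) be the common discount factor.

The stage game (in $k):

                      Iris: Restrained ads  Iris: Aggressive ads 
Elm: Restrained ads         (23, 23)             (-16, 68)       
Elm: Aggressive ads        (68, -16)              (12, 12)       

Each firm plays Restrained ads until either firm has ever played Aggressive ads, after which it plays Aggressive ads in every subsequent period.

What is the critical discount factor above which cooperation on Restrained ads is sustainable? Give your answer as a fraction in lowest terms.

Under grim trigger the critical discount factor is (T−C)/(T−P) with T = 68, C = 23, P = 12.
β* = (68−23)/(68−12) = 45/56.

45/56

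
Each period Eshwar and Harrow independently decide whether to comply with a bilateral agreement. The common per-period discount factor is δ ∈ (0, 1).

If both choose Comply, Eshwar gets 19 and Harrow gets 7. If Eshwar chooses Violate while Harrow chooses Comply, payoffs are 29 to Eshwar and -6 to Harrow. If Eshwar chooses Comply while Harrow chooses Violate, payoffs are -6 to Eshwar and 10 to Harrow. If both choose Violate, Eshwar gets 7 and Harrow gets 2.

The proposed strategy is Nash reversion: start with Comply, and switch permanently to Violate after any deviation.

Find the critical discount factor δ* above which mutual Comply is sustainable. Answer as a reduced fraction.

For Eshwar: deviation gain 29−19 = 10, per-period punishment loss 19−7 = 12. IC gives δ ≥ 10/22 = 5/11.
For Harrow: gain 3, loss 5 per period, so δ ≥ 3/8.
The tighter constraint is Eshwar's, so cooperation needs δ ≥ 5/11.

5/11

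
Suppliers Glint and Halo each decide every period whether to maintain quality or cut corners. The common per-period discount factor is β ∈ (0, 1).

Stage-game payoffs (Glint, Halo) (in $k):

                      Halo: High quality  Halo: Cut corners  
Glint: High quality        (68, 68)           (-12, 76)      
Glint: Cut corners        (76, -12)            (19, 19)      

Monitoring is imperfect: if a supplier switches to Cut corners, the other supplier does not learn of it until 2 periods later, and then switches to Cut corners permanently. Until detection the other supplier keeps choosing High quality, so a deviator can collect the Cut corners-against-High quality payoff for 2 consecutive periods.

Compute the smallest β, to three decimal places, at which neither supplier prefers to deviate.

0.375

The best deviation is to choose Cut corners for all 2 undetected periods, earning 76 each, then 19 forever once detected.
Deviation value: 76(1−β^2)/(1−β) + 19β^2/(1−β); cooperation value: 68/(1−β).
IC: 68 ≥ 76(1−β^2) + 19β^2 = 76 − 57β^2.
So β^2 ≥ 8/57, giving β ≥ (8/57)^(1/2) ≈ 0.375.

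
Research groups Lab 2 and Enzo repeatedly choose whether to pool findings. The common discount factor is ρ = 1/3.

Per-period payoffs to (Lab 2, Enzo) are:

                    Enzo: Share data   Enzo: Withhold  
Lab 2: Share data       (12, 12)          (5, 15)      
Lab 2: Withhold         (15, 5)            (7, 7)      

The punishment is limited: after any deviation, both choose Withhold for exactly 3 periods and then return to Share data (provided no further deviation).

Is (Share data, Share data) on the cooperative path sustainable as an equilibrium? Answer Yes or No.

No

Comparing payoff streams over the 4 periods until play realigns: cooperate → 12(1+ρ+…+ρ^3); deviate → 15 + 7(ρ+…+ρ^3).
Cooperation is sustained iff (12−7)(ρ+…+ρ^3) ≥ 15−12.
ρ+…+ρ^3 = 1/3·(1−(1/3)^3)/(1−1/3) = 0.4815, and (15−12)/(12−7) = 0.6000.
0.4815 < 0.6000, so cooperation is not sustainable.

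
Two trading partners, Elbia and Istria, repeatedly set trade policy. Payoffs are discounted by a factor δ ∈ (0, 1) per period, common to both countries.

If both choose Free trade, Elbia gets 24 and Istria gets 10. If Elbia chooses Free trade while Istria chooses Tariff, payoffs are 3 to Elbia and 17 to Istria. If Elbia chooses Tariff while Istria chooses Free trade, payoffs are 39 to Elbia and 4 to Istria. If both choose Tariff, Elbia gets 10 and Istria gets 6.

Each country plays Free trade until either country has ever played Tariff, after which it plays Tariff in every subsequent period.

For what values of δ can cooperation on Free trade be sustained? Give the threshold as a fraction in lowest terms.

For Elbia: deviation gain 39−24 = 15, per-period punishment loss 24−10 = 14. IC gives δ ≥ 15/29.
For Istria: gain 7, loss 4 per period, so δ ≥ 7/11.
The tighter constraint is Istria's, so cooperation needs δ ≥ 7/11.

7/11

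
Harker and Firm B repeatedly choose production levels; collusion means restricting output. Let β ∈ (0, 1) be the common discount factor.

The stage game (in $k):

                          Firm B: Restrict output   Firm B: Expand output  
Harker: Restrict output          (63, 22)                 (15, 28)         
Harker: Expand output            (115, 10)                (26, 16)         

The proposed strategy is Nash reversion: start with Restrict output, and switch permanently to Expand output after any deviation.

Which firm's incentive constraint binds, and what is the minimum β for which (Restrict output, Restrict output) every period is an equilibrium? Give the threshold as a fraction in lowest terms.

Harker; β ≥ 52/89

Harker: cooperation gives 63 each period; deviation gives 115 once then 26 forever.
  63/(1−β) ≥ 115 + 26β/(1−β) ⇒ β ≥ 52/89.
Firm B: cooperation gives 22 each period; deviation gives 28 once then 16 forever.
  β ≥ 6/12 = 1/2.
Both must hold, so the binding constraint is Harker's: β ≥ 52/89.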